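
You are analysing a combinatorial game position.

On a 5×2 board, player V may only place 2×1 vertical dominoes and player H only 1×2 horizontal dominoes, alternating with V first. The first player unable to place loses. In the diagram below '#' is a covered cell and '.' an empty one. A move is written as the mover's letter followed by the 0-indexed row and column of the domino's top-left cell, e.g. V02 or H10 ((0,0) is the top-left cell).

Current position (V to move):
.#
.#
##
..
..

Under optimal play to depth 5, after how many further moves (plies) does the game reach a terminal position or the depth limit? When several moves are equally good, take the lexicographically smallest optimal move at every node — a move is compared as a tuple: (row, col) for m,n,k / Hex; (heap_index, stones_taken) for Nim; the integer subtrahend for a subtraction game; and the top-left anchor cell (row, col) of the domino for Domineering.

[.#/.#/##/../..] V move#1: V00:-1/##/##/##/../.., V30:+1/.#/.#/##/#./#.*, V31:+1/.#/.#/##/.#/.#
[.#/.#/##/#./#.] end (terminal -1, H#2); searched .#/.#/##/../.. to 5

PV length from [.#/.#/##/../..]: 1 ply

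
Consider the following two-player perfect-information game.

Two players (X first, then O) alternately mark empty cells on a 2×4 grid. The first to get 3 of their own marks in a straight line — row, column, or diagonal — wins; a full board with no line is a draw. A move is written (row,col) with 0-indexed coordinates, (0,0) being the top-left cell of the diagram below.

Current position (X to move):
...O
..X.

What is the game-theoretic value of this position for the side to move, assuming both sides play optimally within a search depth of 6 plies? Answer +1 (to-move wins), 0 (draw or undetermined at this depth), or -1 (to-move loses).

value(...O/..X., X) = +1

[...O/..X.] X move#1: (0,0):+0/X..O/..X., (0,1):+0/.X.O/..X., (0,2):+0/..XO/..X., (1,0):+0/...O/X.X., (1,1):+1/...O/.XX.*, (1,3):+0/...O/..XX
[...O/.XX.] O move#2: (0,0):-1/O..O/.XX.*, (0,1):-1/.O.O/.XX., (0,2):-1/..OO/.XX., (1,0):-1/...O/OXX., (1,3):-1/...O/.XXO
[O..O/.XX.] X move#3: (0,1):+1/OX.O/.XX.*, (0,2):+1/O.XO/.XX., (1,0):+1/O..O/XXX., (1,3):+1/O..O/.XXX
[OX.O/.XX.] O move#4: (0,2):-1/OXOO/.XX.*, (1,0):-1/OX.O/OXX., (1,3):-1/OX.O/.XXO
[OXOO/.XX.] X move#5: (1,0):+1/OXOO/XXX.*, (1,3):+1/OXOO/.XXX
[OXOO/XXX.] end (terminal -1, O#6); searched ...O/..X. to 6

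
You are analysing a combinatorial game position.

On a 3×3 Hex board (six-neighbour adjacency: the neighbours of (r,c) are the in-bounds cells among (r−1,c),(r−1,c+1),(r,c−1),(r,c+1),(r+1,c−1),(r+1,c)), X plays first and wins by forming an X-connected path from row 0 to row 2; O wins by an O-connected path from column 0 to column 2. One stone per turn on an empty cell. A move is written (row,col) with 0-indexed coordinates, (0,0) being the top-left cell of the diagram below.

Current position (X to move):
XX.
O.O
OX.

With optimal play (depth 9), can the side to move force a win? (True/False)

[XX./O.O/OX.] X move#1: (0,2):-1/XXX/O.O/OX., (1,1):+1/XX./OXO/OX.*, (2,2):-1/XX./O.O/OXX
[XX./OXO/OX.] end (terminal -1, O#2); searched XX./O.O/OX. to 9

X winning at [XX./O.O/OX.]: True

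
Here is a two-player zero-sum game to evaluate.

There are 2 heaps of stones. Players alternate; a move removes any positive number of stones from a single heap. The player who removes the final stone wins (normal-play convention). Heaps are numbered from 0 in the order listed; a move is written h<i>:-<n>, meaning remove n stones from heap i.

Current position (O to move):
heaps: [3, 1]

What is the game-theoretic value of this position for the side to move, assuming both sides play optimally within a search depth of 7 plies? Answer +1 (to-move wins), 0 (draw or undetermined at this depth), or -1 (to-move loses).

value((3,1), O) = +1

[(3,1)] O move#1: h0:-1:-1/(2,1), h0:-2:+1/(1,1)*, h0:-3:-1/(0,1), h1:-1:-1/(3,0)
[(1,1)] X move#2: h0:-1:-1/(0,1)*, h1:-1:-1/(1,0)
[(0,1)] O move#3: h1:-1:+1/(0,0)*
[(0,0)] end (terminal -1, X#4); searched (3,1) to 7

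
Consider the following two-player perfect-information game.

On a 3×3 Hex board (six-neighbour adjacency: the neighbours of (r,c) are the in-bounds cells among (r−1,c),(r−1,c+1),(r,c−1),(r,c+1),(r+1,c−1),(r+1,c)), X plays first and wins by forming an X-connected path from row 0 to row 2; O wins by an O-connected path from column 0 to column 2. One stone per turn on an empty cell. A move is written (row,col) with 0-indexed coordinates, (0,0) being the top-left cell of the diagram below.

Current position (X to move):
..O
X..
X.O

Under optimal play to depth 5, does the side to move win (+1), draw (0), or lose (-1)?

value(..O/X../X.O, X) = +1

p1 X@[..O/X../X.O]: (0,0)[X.O/X../X.O]+1* (0,1)[.XO/X../X.O]+1 (1,1)[..O/XX./X.O]+1 (1,2)[..O/X.X/X.O]+1 (2,1)[..O/X../XXO]+1
p2 O@[X.O/X../X.O] terminal -1; root [..O/X../X.O] d5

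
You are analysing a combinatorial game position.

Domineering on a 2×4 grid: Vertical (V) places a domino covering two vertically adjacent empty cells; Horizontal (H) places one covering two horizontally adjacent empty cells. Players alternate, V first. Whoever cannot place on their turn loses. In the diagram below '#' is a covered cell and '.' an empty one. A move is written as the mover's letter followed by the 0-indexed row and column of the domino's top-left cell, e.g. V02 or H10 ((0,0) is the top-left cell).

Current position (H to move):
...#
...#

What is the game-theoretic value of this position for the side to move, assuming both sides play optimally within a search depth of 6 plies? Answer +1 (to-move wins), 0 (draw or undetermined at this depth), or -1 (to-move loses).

value(...#/...#, H) = +1

p1 H@[...#/...#]: H00[##.#/...#]+1* H01[.###/...#]+1 H10[...#/##.#]+1 H11[...#/.###]+1
p2 V@[##.#/...#]: V02[####/..##]-1*
p3 H@[####/..##]: H10[####/####]+1*
p4 V@[####/####] terminal -1; root [...#/...#] d6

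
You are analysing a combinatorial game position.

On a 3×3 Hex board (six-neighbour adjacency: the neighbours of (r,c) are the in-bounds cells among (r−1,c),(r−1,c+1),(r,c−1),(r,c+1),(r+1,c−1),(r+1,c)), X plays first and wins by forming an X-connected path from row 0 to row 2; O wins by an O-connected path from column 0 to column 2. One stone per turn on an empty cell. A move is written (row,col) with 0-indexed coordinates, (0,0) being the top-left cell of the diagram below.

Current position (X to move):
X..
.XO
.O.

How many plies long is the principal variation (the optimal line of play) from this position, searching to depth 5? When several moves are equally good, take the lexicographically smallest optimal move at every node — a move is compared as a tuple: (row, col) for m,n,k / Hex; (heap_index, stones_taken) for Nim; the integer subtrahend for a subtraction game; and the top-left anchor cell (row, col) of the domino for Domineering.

PV length from [X../.XO/.O.]: 3 plies

p1 X@[X../.XO/.O.]: (0,1)[XX./.XO/.O.]-1 (0,2)[X.X/.XO/.O.]-1 (1,0)[X../XXO/.O.]-1 (2,0)[X../.XO/XO.]+1* (2,2)[X../.XO/.OX]-1
p2 O@[X../.XO/XO.]: (0,1)[XO./.XO/XO.]-1* (0,2)[X.O/.XO/XO.]-1 (1,0)[X../OXO/XO.]-1 (2,2)[X../.XO/XOO]-1
p3 X@[XO./.XO/XO.]: (0,2)[XOX/.XO/XO.]+1* (1,0)[XO./XXO/XO.]+1 (2,2)[XO./.XO/XOX]+1
p4 O@[XOX/.XO/XO.] terminal -1; root [X../.XO/.O.] d5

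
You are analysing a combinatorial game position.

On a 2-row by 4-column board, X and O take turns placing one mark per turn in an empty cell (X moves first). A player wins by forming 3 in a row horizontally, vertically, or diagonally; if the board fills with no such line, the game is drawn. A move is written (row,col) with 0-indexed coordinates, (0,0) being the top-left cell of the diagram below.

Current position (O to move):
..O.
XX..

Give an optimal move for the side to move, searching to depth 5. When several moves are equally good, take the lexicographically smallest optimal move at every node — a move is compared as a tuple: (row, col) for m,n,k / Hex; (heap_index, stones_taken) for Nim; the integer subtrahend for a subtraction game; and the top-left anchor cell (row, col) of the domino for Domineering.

O's best at [..O./XX..]: (1,2)

[..O./XX..] O move#1: (0,0):-1/O.O./XX.., (0,1):-1/.OO./XX.., (0,3):-1/..OO/XX.., (1,2):+0/..O./XXO.*, (1,3):-1/..O./XX.O
[..O./XXO.] X move#2: (0,0):+0/X.O./XXO.*, (0,1):+0/.XO./XXO., (0,3):+0/..OX/XXO., (1,3):-1/..O./XXOX
[X.O./XXO.] O move#3: (0,1):+0/XOO./XXO.*, (0,3):+0/X.OO/XXO., (1,3):+0/X.O./XXOO
[XOO./XXO.] X move#4: (0,3):+0/XOOX/XXO.*, (1,3):-1/XOO./XXOX
[XOOX/XXO.] O move#5: (1,3):+0/XOOX/XXOO*
[XOOX/XXOO] end (terminal +0, X#6); searched ..O./XX.. to 5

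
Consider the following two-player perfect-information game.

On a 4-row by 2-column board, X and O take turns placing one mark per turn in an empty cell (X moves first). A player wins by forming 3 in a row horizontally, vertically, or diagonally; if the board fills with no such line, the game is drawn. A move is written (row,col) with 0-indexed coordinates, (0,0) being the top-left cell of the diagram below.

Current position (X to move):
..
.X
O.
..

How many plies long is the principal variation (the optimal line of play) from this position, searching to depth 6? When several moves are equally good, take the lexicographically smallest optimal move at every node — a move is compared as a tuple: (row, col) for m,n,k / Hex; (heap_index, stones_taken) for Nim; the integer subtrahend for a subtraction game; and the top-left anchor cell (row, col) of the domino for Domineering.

PV length from [../.X/O./..]: 3 plies

[../.X/O./..] X move#1: (0,0):+0/X./.X/O./.., (0,1):+0/.X/.X/O./.., (1,0):+0/../XX/O./.., (2,1):+1/../.X/OX/..*, (3,0):+0/../.X/O./X., (3,1):+0/../.X/O./.X
[../.X/OX/..] O move#2: (0,0):-1/O./.X/OX/..*, (0,1):-1/.O/.X/OX/.., (1,0):-1/../OX/OX/.., (3,0):-1/../.X/OX/O., (3,1):-1/../.X/OX/.O
[O./.X/OX/..] X move#3: (0,1):+1/OX/.X/OX/..*, (1,0):+1/O./XX/OX/.., (3,0):-1/O./.X/OX/X., (3,1):+1/O./.X/OX/.X
[OX/.X/OX/..] end (terminal -1, O#4); searched ../.X/O./.. to 6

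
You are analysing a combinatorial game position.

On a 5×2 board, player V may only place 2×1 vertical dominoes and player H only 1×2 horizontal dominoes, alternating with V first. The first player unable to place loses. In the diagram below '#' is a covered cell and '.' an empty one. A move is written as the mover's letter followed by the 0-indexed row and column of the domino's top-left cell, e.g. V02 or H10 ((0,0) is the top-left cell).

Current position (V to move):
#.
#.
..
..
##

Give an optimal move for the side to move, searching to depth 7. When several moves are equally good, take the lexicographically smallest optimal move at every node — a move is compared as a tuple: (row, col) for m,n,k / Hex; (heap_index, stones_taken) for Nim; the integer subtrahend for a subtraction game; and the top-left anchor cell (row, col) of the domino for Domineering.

ply 1, V at #./#./../../## | V01=-1→##/##/../../##; V11=-1→#./##/.#/../##; V20=+1→#./#./#./#./##*; V21=+1→#./#./.#/.#/##
ply 2: #./#./#./#./## is terminal -1 (H); from #./#./../../## depth 7

V's best at [#./#./../../##]: V20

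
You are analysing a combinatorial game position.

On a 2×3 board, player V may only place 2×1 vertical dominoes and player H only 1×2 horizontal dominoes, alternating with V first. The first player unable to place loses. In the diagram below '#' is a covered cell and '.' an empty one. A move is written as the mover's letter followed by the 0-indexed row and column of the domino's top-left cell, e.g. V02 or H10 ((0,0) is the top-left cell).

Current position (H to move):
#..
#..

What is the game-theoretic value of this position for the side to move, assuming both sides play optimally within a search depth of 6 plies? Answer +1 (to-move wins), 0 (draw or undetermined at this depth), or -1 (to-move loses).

value(#../#.., H) = +1

[#../#..] H move#1: H01:+1/###/#..*, H11:+1/#../###
[###/#..] end (terminal -1, V#2); searched #../#.. to 6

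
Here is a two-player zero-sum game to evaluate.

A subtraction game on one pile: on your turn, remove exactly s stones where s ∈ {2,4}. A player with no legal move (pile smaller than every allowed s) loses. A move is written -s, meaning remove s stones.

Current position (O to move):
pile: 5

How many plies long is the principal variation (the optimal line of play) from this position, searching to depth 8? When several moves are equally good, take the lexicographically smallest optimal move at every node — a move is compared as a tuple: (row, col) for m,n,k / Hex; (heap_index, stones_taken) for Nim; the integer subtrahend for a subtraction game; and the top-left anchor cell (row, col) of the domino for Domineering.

PV length from [5]: 1 ply

[5] O move#1: -2:-1/3, -4:+1/1*
[1] end (terminal -1, X#2); searched 5 to 8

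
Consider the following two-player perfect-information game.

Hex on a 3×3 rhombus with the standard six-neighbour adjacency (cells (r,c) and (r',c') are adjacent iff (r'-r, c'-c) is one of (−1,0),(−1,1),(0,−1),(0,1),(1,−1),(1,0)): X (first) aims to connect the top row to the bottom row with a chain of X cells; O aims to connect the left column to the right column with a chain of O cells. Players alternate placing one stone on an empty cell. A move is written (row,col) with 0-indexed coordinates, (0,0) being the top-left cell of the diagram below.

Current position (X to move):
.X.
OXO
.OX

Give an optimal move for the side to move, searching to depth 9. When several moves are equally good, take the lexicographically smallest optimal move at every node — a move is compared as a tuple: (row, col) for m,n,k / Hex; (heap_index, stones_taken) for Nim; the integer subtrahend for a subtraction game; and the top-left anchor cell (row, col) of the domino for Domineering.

X's best at [.X./OXO/.OX]: (2,0)

[.X./OXO/.OX] X move#1: (0,0):-1/XX./OXO/.OX, (0,2):-1/.XX/OXO/.OX, (2,0):+1/.X./OXO/XOX*
[.X./OXO/XOX] end (terminal -1, O#2); searched .X./OXO/.OX to 9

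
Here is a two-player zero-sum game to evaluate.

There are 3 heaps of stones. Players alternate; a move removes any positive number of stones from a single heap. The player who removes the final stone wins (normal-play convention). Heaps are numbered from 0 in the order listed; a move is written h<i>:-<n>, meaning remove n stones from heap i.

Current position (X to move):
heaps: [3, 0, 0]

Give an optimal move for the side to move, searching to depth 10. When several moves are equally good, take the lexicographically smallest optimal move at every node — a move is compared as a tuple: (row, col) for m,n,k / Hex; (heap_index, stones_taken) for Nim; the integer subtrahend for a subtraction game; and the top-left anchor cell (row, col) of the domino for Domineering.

X's best at [(3,0,0)]: h0:-3

p1 X@[(3,0,0)]: h0:-1[(2,0,0)]-1 h0:-2[(1,0,0)]-1 h0:-3[(0,0,0)]+1*
p2 O@[(0,0,0)] terminal -1; root [(3,0,0)] d10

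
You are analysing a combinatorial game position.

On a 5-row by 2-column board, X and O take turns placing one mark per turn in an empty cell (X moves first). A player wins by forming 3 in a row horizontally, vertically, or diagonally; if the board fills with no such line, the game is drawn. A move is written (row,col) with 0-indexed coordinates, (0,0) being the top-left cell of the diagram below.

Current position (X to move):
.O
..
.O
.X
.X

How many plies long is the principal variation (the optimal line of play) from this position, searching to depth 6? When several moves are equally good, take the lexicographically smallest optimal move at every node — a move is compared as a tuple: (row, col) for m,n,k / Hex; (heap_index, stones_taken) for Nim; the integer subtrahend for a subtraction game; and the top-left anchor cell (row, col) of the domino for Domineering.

PV length from [.O/../.O/.X/.X]: 6 plies

[.O/../.O/.X/.X] X move#1: (0,0):-1/XO/../.O/.X/.X, (1,0):-1/.O/X./.O/.X/.X, (1,1):+0/.O/.X/.O/.X/.X*, (2,0):-1/.O/../XO/.X/.X, (3,0):-1/.O/../.O/XX/.X, (4,0):-1/.O/../.O/.X/XX
[.O/.X/.O/.X/.X] O move#2: (0,0):+0/OO/.X/.O/.X/.X*, (1,0):+0/.O/OX/.O/.X/.X, (2,0):+0/.O/.X/OO/.X/.X, (3,0):+0/.O/.X/.O/OX/.X, (4,0):+0/.O/.X/.O/.X/OX
[OO/.X/.O/.X/.X] X move#3: (1,0):+0/OO/XX/.O/.X/.X*, (2,0):+0/OO/.X/XO/.X/.X, (3,0):+0/OO/.X/.O/XX/.X, (4,0):+0/OO/.X/.O/.X/XX
[OO/XX/.O/.X/.X] O move#4: (2,0):+0/OO/XX/OO/.X/.X*, (3,0):+0/OO/XX/.O/OX/.X, (4,0):+0/OO/XX/.O/.X/OX
[OO/XX/OO/.X/.X] X move#5: (3,0):+0/OO/XX/OO/XX/.X*, (4,0):+0/OO/XX/OO/.X/XX
[OO/XX/OO/XX/.X] O move#6: (4,0):+0/OO/XX/OO/XX/OX*
[OO/XX/OO/XX/OX] end (terminal +0, X#7); searched .O/../.O/.X/.X to 6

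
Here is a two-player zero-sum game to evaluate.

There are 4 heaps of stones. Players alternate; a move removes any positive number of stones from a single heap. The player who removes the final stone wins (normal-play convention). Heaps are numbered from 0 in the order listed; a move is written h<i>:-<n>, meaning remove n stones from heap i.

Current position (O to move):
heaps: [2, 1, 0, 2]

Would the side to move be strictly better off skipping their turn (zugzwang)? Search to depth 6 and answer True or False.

zugzwang((2,1,0,2), O) = False

p1 O@[(2,1,0,2)]: h0:-1[(1,1,0,2)]-1 h0:-2[(0,1,0,2)]-1 h1:-1[(2,0,0,2)]+1* h3:-1[(2,1,0,1)]-1 h3:-2[(2,1,0,0)]-1
p2 X@[(2,0,0,2)]: h0:-1[(1,0,0,2)]-1* h0:-2[(0,0,0,2)]-1 h3:-1[(2,0,0,1)]-1 h3:-2[(2,0,0,0)]-1
p3 O@[(1,0,0,2)]: h0:-1[(0,0,0,2)]-1 h3:-1[(1,0,0,1)]+1* h3:-2[(1,0,0,0)]-1
p4 X@[(1,0,0,1)]: h0:-1[(0,0,0,1)]-1* h3:-1[(1,0,0,0)]-1
p5 O@[(0,0,0,1)]: h3:-1[(0,0,0,0)]+1*
p6 X@[(0,0,0,0)] terminal -1; root [(2,1,0,2)] d6
if O skipped the turn, X would face:
~ p1 X@[(2,1,0,2)]: h0:-1[(1,1,0,2)]-1 h0:-2[(0,1,0,2)]-1 h1:-1[(2,0,0,2)]+1* h3:-1[(2,1,0,1)]-1 h3:-2[(2,1,0,0)]-1
~ p2 O@[(2,0,0,2)]: h0:-1[(1,0,0,2)]-1* h0:-2[(0,0,0,2)]-1 h3:-1[(2,0,0,1)]-1 h3:-2[(2,0,0,0)]-1
~ p3 X@[(1,0,0,2)]: h0:-1[(0,0,0,2)]-1 h3:-1[(1,0,0,1)]+1* h3:-2[(1,0,0,0)]-1
~ p4 O@[(1,0,0,1)]: h0:-1[(0,0,0,1)]-1* h3:-1[(1,0,0,0)]-1
~ p5 X@[(0,0,0,1)]: h3:-1[(0,0,0,0)]+1*
~ p6 O@[(0,0,0,0)] terminal -1; root [(2,1,0,2)] d6
compare (O): move=+1 vs pass=-1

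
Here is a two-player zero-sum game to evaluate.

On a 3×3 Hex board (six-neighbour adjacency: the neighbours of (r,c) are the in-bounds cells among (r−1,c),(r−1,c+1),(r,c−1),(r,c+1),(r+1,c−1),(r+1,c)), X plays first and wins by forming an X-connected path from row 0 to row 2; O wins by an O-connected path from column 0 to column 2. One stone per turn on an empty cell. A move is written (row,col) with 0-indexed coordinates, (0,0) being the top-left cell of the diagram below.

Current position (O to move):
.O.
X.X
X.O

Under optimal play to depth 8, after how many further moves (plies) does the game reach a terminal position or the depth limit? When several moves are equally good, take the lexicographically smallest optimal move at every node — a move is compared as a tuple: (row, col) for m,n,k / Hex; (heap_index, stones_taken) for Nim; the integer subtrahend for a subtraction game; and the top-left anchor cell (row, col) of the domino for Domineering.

PV length from [.O./X.X/X.O]: 4 plies

ply 1, O at .O./X.X/X.O | (0,0)=-1→OO./X.X/X.O*; (0,2)=-1→.OO/X.X/X.O; (1,1)=-1→.O./XOX/X.O; (2,1)=-1→.O./X.X/XOO
ply 2, X at OO./X.X/X.O | (0,2)=+1→OOX/X.X/X.O*; (1,1)=-1→OO./XXX/X.O; (2,1)=-1→OO./X.X/XXO
ply 3, O at OOX/X.X/X.O | (1,1)=-1→OOX/XOX/X.O*; (2,1)=-1→OOX/X.X/XOO
ply 4, X at OOX/XOX/X.O | (2,1)=+1→OOX/XOX/XXO*
ply 5: OOX/XOX/XXO is terminal -1 (O); from .O./X.X/X.O depth 8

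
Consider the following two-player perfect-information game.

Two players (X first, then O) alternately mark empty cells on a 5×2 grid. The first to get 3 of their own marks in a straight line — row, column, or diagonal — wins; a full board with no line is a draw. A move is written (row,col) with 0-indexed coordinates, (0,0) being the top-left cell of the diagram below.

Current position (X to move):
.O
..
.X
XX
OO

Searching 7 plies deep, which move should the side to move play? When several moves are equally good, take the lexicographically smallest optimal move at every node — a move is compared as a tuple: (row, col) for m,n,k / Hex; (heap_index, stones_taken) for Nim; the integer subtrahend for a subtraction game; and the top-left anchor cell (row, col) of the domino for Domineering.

X's best at [.O/../.X/XX/OO]: (1,0)

ply 1, X at .O/../.X/XX/OO | (0,0)=+0→XO/../.X/XX/OO; (1,0)=+1→.O/X./.X/XX/OO*; (1,1)=+1→.O/.X/.X/XX/OO; (2,0)=+1→.O/../XX/XX/OO
ply 2, O at .O/X./.X/XX/OO | (0,0)=-1→OO/X./.X/XX/OO*; (1,1)=-1→.O/XO/.X/XX/OO; (2,0)=-1→.O/X./OX/XX/OO
ply 3, X at OO/X./.X/XX/OO | (1,1)=+1→OO/XX/.X/XX/OO*; (2,0)=+1→OO/X./XX/XX/OO
ply 4: OO/XX/.X/XX/OO is terminal -1 (O); from .O/../.X/XX/OO depth 7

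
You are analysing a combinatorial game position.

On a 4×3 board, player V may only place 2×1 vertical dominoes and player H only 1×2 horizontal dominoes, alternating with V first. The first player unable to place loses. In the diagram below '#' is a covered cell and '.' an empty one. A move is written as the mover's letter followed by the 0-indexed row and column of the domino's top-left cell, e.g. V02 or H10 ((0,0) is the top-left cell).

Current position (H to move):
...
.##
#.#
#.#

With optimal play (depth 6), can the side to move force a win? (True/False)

H winning at [.../.##/#.#/#.#]: False

ply 1, H at .../.##/#.#/#.# | H00=-1→##./.##/#.#/#.#*; H01=-1→.##/.##/#.#/#.#
ply 2, V at ##./.##/#.#/#.# | V21=+1→##./.##/###/###*
ply 3: ##./.##/###/### is terminal -1 (H); from .../.##/#.#/#.# depth 6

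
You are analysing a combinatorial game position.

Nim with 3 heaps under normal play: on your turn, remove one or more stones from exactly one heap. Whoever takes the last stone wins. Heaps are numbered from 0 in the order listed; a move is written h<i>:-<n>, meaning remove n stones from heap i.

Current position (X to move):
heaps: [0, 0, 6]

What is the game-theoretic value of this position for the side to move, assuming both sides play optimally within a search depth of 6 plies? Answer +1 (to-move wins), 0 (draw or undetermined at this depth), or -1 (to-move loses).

p1 X@[(0,0,6)]: h2:-1[(0,0,5)]-1 h2:-2[(0,0,4)]-1 h2:-3[(0,0,3)]-1 h2:-4[(0,0,2)]-1 h2:-5[(0,0,1)]-1 h2:-6[(0,0,0)]+1*
p2 O@[(0,0,0)] terminal -1; root [(0,0,6)] d6

value((0,0,6), X) = +1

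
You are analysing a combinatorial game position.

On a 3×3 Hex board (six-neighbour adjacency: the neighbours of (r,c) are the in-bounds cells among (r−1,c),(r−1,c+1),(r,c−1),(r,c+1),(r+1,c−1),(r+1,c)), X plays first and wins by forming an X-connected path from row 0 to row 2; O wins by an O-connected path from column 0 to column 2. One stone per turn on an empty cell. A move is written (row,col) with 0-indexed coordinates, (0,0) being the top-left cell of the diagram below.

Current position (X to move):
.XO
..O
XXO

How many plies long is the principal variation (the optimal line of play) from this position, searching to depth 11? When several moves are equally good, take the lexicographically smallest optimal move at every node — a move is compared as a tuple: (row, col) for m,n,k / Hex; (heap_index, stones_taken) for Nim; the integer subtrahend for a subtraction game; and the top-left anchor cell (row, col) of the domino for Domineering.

PV length from [.XO/..O/XXO]: 3 plies

ply 1, X at .XO/..O/XXO | (0,0)=+1→XXO/..O/XXO*; (1,0)=+1→.XO/X.O/XXO; (1,1)=+1→.XO/.XO/XXO
ply 2, O at XXO/..O/XXO | (1,0)=-1→XXO/O.O/XXO*; (1,1)=-1→XXO/.OO/XXO
ply 3, X at XXO/O.O/XXO | (1,1)=+1→XXO/OXO/XXO*
ply 4: XXO/OXO/XXO is terminal -1 (O); from .XO/..O/XXO depth 11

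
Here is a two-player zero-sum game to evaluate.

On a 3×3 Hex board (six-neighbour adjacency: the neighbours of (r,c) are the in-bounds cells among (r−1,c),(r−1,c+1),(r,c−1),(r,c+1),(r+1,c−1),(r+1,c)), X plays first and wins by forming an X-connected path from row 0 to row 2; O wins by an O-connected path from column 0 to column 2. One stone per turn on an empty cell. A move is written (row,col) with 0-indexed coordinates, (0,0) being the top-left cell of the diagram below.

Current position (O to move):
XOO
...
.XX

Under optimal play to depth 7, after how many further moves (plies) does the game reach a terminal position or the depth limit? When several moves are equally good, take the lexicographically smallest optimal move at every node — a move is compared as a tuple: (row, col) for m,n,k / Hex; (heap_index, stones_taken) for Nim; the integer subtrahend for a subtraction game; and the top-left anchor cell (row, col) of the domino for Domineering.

[XOO/.../.XX] O move#1: (1,0):+1/XOO/O../.XX*, (1,1):+1/XOO/.O./.XX, (1,2):-1/XOO/..O/.XX, (2,0):+1/XOO/.../OXX
[XOO/O../.XX] end (terminal -1, X#2); searched XOO/.../.XX to 7

PV length from [XOO/.../.XX]: 1 ply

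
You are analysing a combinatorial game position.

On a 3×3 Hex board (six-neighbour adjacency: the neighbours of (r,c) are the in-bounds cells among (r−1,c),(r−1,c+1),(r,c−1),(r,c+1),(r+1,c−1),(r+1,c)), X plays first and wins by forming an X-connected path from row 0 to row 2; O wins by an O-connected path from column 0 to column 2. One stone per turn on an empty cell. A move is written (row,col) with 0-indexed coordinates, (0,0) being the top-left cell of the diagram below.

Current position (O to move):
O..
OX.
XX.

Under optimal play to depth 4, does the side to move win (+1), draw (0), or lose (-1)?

value(O../OX./XX., O) = -1

ply 1, O at O../OX./XX. | (0,1)=-1→OO./OX./XX.*; (0,2)=-1→O.O/OX./XX.; (1,2)=-1→O../OXO/XX.; (2,2)=-1→O../OX./XXO
ply 2, X at OO./OX./XX. | (0,2)=+1→OOX/OX./XX.*; (1,2)=-1→OO./OXX/XX.; (2,2)=-1→OO./OX./XXX
ply 3: OOX/OX./XX. is terminal -1 (O); from O../OX./XX. depth 4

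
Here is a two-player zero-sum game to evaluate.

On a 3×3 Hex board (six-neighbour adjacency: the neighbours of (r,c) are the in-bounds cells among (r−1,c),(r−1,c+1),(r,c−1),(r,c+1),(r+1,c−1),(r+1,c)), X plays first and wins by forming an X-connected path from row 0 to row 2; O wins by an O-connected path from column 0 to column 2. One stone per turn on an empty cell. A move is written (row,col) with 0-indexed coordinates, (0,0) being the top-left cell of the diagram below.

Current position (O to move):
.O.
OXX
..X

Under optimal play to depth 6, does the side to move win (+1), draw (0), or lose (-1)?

value(.O./OXX/..X, O) = +1

p1 O@[.O./OXX/..X]: (0,0)[OO./OXX/..X]-1 (0,2)[.OO/OXX/..X]+1* (2,0)[.O./OXX/O.X]-1 (2,1)[.O./OXX/.OX]-1
p2 X@[.OO/OXX/..X] terminal -1; root [.O./OXX/..X] d6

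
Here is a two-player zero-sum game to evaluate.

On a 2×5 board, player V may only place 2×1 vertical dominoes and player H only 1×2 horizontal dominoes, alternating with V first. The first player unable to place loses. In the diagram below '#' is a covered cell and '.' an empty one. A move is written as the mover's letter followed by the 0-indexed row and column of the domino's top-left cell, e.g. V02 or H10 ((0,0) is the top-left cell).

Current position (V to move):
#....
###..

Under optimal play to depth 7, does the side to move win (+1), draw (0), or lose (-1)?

value(#..../###.., V) = +1

[#..../###..] V move#1: V03:+1/#..#./####.*, V04:-1/#...#/###.#
[#..#./####.] H move#2: H01:-1/####./####.*
[####./####.] V move#3: V04:+1/#####/#####*
[#####/#####] end (terminal -1, H#4); searched #..../###.. to 7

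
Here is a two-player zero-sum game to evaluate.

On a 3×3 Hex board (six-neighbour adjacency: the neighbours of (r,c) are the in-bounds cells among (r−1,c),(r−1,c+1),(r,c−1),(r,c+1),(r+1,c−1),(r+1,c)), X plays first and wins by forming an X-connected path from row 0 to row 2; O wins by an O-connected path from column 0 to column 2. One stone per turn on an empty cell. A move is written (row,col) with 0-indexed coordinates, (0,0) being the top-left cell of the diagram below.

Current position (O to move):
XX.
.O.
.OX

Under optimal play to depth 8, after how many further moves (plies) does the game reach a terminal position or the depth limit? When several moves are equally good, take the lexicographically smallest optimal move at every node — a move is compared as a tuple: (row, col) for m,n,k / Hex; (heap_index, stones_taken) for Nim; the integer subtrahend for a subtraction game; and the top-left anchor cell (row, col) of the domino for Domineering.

PV length from [XX./.O./.OX]: 3 plies

ply 1, O at XX./.O./.OX | (0,2)=+1→XXO/.O./.OX*; (1,0)=+1→XX./OO./.OX; (1,2)=+1→XX./.OO/.OX; (2,0)=+1→XX./.O./OOX
ply 2, X at XXO/.O./.OX | (1,0)=-1→XXO/XO./.OX*; (1,2)=-1→XXO/.OX/.OX; (2,0)=-1→XXO/.O./XOX
ply 3, O at XXO/XO./.OX | (1,2)=-1→XXO/XOO/.OX; (2,0)=+1→XXO/XO./OOX*
ply 4: XXO/XO./OOX is terminal -1 (X); from XX./.O./.OX depth 8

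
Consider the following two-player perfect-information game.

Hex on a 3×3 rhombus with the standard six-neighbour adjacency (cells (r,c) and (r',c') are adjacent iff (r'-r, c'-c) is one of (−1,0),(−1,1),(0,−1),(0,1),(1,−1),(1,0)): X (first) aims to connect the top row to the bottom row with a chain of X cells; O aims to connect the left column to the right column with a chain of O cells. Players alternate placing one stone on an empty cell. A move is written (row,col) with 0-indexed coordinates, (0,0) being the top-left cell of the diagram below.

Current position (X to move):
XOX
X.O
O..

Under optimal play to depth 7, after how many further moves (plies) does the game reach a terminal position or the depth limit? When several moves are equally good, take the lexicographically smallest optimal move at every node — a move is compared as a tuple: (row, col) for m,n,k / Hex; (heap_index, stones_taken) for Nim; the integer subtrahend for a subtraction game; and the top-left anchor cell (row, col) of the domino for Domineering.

PV length from [XOX/X.O/O..]: 2 plies

[XOX/X.O/O..] X move#1: (1,1):-1/XOX/XXO/O..*, (2,1):-1/XOX/X.O/OX., (2,2):-1/XOX/X.O/O.X
[XOX/XXO/O..] O move#2: (2,1):+1/XOX/XXO/OO.*, (2,2):-1/XOX/XXO/O.O
[XOX/XXO/OO.] end (terminal -1, X#3); searched XOX/X.O/O.. to 7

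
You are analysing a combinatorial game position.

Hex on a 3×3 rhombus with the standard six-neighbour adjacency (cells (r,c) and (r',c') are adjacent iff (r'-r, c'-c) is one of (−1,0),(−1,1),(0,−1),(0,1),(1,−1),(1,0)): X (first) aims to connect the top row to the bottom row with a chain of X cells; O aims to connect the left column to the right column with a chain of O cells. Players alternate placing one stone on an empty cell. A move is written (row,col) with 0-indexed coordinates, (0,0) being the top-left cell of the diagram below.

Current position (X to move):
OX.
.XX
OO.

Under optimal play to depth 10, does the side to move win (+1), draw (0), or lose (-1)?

value(OX./.XX/OO., X) = +1

p1 X@[OX./.XX/OO.]: (0,2)[OXX/.XX/OO.]-1 (1,0)[OX./XXX/OO.]-1 (2,2)[OX./.XX/OOX]+1*
p2 O@[OX./.XX/OOX] terminal -1; root [OX./.XX/OO.] d10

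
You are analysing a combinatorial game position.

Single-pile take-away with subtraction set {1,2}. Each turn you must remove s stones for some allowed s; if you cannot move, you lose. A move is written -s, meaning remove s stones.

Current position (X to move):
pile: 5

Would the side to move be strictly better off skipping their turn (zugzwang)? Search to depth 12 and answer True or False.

[5] X move#1: -1:-1/4, -2:+1/3*
[3] O move#2: -1:-1/2*, -2:-1/1
[2] X move#3: -1:-1/1, -2:+1/0*
[0] end (terminal -1, O#4); searched 5 to 12
if X skipped the turn, O would face:
~ [5] O move#1: -1:-1/4, -2:+1/3*
~ [3] X move#2: -1:-1/2*, -2:-1/1
~ [2] O move#3: -1:-1/1, -2:+1/0*
~ [0] end (terminal -1, X#4); searched 5 to 12
compare (X): move=+1 vs pass=-1

zugzwang(5, X) = False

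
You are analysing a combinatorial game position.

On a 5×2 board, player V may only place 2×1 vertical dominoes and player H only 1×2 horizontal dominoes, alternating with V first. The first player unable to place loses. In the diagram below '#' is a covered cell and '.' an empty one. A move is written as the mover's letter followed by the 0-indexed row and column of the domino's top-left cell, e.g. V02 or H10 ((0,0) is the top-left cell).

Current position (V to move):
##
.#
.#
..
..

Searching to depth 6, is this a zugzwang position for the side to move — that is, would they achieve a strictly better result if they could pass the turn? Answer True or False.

[##/.#/.#/../..] V move#1: V10:-1/##/##/##/../.., V20:-1/##/.#/##/#./.., V30:+1/##/.#/.#/#./#.*, V31:+1/##/.#/.#/.#/.#
[##/.#/.#/#./#.] end (terminal -1, H#2); searched ##/.#/.#/../.. to 6
suppose V passes — search the same position with H to move:
pass> [##/.#/.#/../..] H move#1: H30:+1/##/.#/.#/##/..*, H40:-1/##/.#/.#/../##
pass> [##/.#/.#/##/..] V move#2: V10:-1/##/##/##/##/..*
pass> [##/##/##/##/..] H move#3: H40:+1/##/##/##/##/##*
pass> [##/##/##/##/##] end (terminal -1, V#4); searched ##/.#/.#/../.. to 6
for V: play +1, pass -1

zugzwang(##/.#/.#/../.., V) = False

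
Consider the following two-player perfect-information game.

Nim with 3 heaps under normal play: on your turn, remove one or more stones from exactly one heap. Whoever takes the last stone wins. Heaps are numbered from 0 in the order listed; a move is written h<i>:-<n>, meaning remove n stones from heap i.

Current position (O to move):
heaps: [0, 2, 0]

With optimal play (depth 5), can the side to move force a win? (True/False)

O winning at [(0,2,0)]: True

p1 O@[(0,2,0)]: h1:-1[(0,1,0)]-1 h1:-2[(0,0,0)]+1*
p2 X@[(0,0,0)] terminal -1; root [(0,2,0)] d5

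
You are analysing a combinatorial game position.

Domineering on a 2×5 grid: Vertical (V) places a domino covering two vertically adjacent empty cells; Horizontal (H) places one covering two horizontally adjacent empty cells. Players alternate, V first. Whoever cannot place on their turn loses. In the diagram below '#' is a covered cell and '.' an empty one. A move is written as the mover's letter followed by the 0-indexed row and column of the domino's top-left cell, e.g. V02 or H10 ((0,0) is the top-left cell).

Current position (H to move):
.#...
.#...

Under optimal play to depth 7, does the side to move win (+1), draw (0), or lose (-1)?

value(.#.../.#..., H) = -1

p1 H@[.#.../.#...]: H02[.###./.#...]-1* H03[.#.##/.#...]-1 H12[.#.../.###.]-1 H13[.#.../.#.##]-1
p2 V@[.###./.#...]: V00[####./##...]-1 V04[.####/.#..#]+1*
p3 H@[.####/.#..#]: H12[.####/.####]-1*
p4 V@[.####/.####]: V00[#####/#####]+1*
p5 H@[#####/#####] terminal -1; root [.#.../.#...] d7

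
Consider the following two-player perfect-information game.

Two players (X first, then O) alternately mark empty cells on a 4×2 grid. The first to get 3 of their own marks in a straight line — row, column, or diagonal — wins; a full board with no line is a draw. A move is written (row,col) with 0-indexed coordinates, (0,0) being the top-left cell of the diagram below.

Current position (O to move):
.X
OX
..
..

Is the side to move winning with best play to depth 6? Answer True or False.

O winning at [.X/OX/../..]: False

[.X/OX/../..] O move#1: (0,0):-1/OX/OX/../.., (2,0):-1/.X/OX/O./.., (2,1):+0/.X/OX/.O/..*, (3,0):-1/.X/OX/../O., (3,1):-1/.X/OX/../.O
[.X/OX/.O/..] X move#2: (0,0):+0/XX/OX/.O/..*, (2,0):+0/.X/OX/XO/.., (3,0):+0/.X/OX/.O/X., (3,1):-1/.X/OX/.O/.X
[XX/OX/.O/..] O move#3: (2,0):+0/XX/OX/OO/..*, (3,0):+0/XX/OX/.O/O., (3,1):+0/XX/OX/.O/.O
[XX/OX/OO/..] X move#4: (3,0):+0/XX/OX/OO/X.*, (3,1):-1/XX/OX/OO/.X
[XX/OX/OO/X.] O move#5: (3,1):+0/XX/OX/OO/XO*
[XX/OX/OO/XO] end (terminal +0, X#6); searched .X/OX/../.. to 6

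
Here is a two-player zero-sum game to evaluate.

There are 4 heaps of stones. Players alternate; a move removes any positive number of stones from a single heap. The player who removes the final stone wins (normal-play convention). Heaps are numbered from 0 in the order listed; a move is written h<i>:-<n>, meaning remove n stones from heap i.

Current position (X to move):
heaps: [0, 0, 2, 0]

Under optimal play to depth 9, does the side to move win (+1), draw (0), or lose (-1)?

[(0,0,2,0)] X move#1: h2:-1:-1/(0,0,1,0), h2:-2:+1/(0,0,0,0)*
[(0,0,0,0)] end (terminal -1, O#2); searched (0,0,2,0) to 9

value((0,0,2,0), X) = +1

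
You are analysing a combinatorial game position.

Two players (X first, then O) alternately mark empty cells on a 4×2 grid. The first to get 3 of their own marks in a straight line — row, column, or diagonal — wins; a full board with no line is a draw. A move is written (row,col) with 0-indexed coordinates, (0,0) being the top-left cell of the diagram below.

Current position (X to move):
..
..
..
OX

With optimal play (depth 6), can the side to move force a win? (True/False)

X winning at [../../../OX]: False

[../../../OX] X move#1: (0,0):+0/X./../../OX*, (0,1):+0/.X/../../OX, (1,0):+0/../X./../OX, (1,1):+0/../.X/../OX, (2,0):+0/../../X./OX, (2,1):+0/../../.X/OX
[X./../../OX] O move#2: (0,1):+0/XO/../../OX*, (1,0):+0/X./O./../OX, (1,1):+0/X./.O/../OX, (2,0):+0/X./../O./OX, (2,1):+0/X./../.O/OX
[XO/../../OX] X move#3: (1,0):+0/XO/X./../OX*, (1,1):+0/XO/.X/../OX, (2,0):+0/XO/../X./OX, (2,1):+0/XO/../.X/OX
[XO/X./../OX] O move#4: (1,1):-1/XO/XO/../OX, (2,0):+0/XO/X./O./OX*, (2,1):-1/XO/X./.O/OX
[XO/X./O./OX] X move#5: (1,1):+0/XO/XX/O./OX*, (2,1):+0/XO/X./OX/OX
[XO/XX/O./OX] O move#6: (2,1):+0/XO/XX/OO/OX*
[XO/XX/OO/OX] end (terminal +0, X#7); searched ../../../OX to 6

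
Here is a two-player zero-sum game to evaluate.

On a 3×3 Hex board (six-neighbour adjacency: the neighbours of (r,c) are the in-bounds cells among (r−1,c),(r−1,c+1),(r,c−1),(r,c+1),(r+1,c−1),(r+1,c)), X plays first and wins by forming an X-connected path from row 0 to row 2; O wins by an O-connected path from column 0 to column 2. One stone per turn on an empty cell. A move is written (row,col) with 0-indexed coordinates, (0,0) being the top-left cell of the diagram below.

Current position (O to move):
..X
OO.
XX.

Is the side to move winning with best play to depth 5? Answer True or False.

[..X/OO./XX.] O move#1: (0,0):-1/O.X/OO./XX., (0,1):-1/.OX/OO./XX., (1,2):+1/..X/OOO/XX.*, (2,2):-1/..X/OO./XXO
[..X/OOO/XX.] end (terminal -1, X#2); searched ..X/OO./XX. to 5

O winning at [..X/OO./XX.]: True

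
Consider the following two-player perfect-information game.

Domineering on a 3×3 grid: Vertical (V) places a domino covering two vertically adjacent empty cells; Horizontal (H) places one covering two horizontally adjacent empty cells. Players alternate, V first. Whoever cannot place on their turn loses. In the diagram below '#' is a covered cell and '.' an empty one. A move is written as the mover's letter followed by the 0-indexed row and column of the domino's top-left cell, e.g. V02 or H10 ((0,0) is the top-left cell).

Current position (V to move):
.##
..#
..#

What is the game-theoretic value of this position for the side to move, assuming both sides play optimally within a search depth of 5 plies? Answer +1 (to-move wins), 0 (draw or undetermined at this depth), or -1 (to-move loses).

value(.##/..#/..#, V) = +1

p1 V@[.##/..#/..#]: V00[###/#.#/..#]-1 V10[.##/#.#/#.#]+1* V11[.##/.##/.##]+1
p2 H@[.##/#.#/#.#] terminal -1; root [.##/..#/..#] d5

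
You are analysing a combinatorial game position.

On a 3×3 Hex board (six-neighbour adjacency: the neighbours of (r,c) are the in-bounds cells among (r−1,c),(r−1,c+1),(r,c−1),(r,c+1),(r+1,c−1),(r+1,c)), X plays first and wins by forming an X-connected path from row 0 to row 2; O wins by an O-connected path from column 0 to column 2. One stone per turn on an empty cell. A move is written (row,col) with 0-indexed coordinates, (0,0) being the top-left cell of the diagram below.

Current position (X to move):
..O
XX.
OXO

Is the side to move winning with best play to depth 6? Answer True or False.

X winning at [..O/XX./OXO]: True

[..O/XX./OXO] X move#1: (0,0):+1/X.O/XX./OXO*, (0,1):+1/.XO/XX./OXO, (1,2):+1/..O/XXX/OXO
[X.O/XX./OXO] end (terminal -1, O#2); searched ..O/XX./OXO to 6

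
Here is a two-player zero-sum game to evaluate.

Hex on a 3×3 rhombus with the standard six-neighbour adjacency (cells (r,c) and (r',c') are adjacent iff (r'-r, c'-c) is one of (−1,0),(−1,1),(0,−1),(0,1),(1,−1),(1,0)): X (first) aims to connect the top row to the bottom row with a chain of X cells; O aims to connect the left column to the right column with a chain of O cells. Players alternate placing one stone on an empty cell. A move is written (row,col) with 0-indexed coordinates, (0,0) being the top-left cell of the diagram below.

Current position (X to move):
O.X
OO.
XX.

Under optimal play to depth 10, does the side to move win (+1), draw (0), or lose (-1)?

[O.X/OO./XX.] X move#1: (0,1):-1/OXX/OO./XX., (1,2):+1/O.X/OOX/XX.*, (2,2):-1/O.X/OO./XXX
[O.X/OOX/XX.] end (terminal -1, O#2); searched O.X/OO./XX. to 10

value(O.X/OO./XX., X) = +1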